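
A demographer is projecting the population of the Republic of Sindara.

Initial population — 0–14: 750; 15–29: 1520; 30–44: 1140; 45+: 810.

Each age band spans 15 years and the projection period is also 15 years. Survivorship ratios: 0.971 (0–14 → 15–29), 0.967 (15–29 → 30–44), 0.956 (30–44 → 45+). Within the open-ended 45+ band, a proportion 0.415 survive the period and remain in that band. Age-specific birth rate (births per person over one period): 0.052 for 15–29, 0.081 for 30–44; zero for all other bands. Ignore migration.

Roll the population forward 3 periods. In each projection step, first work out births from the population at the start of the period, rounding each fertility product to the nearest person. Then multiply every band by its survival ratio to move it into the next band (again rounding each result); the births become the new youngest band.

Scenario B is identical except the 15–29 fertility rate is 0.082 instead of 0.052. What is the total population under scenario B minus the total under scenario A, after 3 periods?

73

— Period 1 —
Births: 1520 × 0.052 = 79, 1140 × 0.081 = 92 → 171
15–29: 750 × 0.971 = 728
30–44: 1520 × 0.967 = 1470
45+: 1140 × 0.956 + 810 × 0.415 = 1090 + 336 = 1426
→ [171, 728, 1470, 1426]
— Period 2 —
Births: 728 × 0.052 = 38, 1470 × 0.081 = 119 → 157
15–29: 171 × 0.971 = 166
30–44: 728 × 0.967 = 704
45+: 1470 × 0.956 + 1426 × 0.415 = 1405 + 592 = 1997
→ [157, 166, 704, 1997]
— Period 3 —
Births: 166 × 0.052 = 9, 704 × 0.081 = 57 → 66
15–29: 157 × 0.971 = 152
30–44: 166 × 0.967 = 161
45+: 704 × 0.956 + 1997 × 0.415 = 673 + 829 = 1502
→ [66, 152, 161, 1502]
Scenario A total after 3 periods: 1881
Scenario B projection —
— Period 1 —
Births: 1520 × 0.082 = 125, 1140 × 0.081 = 92 → 217
15–29: 750 × 0.971 = 728
30–44: 1520 × 0.967 = 1470
45+: 1140 × 0.956 + 810 × 0.415 = 1090 + 336 = 1426
→ [217, 728, 1470, 1426]
— Period 2 —
Births: 728 × 0.082 = 60, 1470 × 0.081 = 119 → 179
15–29: 217 × 0.971 = 211
30–44: 728 × 0.967 = 704
45+: 1470 × 0.956 + 1426 × 0.415 = 1405 + 592 = 1997
→ [179, 211, 704, 1997]
— Period 3 —
Births: 211 × 0.082 = 17, 704 × 0.081 = 57 → 74
15–29: 179 × 0.971 = 174
30–44: 211 × 0.967 = 204
45+: 704 × 0.956 + 1997 × 0.415 = 673 + 829 = 1502
→ [74, 174, 204, 1502]
Scenario B total after 3 periods: 1954
Difference B − A = 1954 − 1881 = 73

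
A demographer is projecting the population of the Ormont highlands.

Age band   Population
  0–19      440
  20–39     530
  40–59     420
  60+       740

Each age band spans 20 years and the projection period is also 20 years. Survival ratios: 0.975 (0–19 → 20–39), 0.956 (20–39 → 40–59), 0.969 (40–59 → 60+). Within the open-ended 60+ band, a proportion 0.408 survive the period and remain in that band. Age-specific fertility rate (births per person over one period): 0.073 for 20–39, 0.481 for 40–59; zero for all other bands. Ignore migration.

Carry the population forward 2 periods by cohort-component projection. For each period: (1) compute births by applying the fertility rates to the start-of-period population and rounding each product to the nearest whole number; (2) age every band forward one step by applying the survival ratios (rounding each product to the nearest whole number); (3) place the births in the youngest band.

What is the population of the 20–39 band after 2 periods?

235

[period 1]
Births: 530 × 0.073 = 39 ; 420 × 0.481 = 202 — total 241
20–39: 440 × 0.975 = 429
40–59: 530 × 0.956 = 507
60+: 420 × 0.969 + 740 × 0.408 = 407 + 302 = 709
End of period: [241, 429, 507, 709]
[period 2]
Births: 429 × 0.073 = 31 ; 507 × 0.481 = 244 — total 275
20–39: 241 × 0.975 = 235
40–59: 429 × 0.956 = 410
60+: 507 × 0.969 + 709 × 0.408 = 491 + 289 = 780
End of period: [275, 235, 410, 780]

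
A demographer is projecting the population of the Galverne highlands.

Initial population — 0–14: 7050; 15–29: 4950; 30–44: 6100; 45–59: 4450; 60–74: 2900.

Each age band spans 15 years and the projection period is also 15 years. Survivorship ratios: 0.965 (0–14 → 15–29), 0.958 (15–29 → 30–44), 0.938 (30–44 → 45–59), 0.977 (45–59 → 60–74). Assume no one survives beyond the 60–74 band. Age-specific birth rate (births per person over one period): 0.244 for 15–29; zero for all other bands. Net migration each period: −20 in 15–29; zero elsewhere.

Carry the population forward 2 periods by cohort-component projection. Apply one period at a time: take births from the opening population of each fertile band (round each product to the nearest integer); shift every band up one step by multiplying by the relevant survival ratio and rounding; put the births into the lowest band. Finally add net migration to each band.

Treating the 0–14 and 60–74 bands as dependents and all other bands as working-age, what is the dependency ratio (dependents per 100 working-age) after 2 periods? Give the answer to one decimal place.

Period 1:
Births: 4950 * 0.244 = 1208
15–29: 7050 * 0.965 = 6803
30–44: 4950 * 0.958 = 4742
45–59: 6100 * 0.938 = 5722
60–74: 4450 * 0.977 = 4348
Net migration: 15–29 − 20 → 6783
→ [1208, 6783, 4742, 5722, 4348]
Period 2:
Births: 6783 * 0.244 = 1655
15–29: 1208 * 0.965 = 1166
30–44: 6783 * 0.958 = 6498
45–59: 4742 * 0.938 = 4448
60–74: 5722 * 0.977 = 5590
Net migration: 15–29 − 20 → 1146
→ [1655, 1146, 6498, 4448, 5590]
Dependents (band 0–14 + band 60–74) = 1655 + 5590 = 7245; working-age = 12092; ratio = 7245/12092 × 100 = 59.9

59.9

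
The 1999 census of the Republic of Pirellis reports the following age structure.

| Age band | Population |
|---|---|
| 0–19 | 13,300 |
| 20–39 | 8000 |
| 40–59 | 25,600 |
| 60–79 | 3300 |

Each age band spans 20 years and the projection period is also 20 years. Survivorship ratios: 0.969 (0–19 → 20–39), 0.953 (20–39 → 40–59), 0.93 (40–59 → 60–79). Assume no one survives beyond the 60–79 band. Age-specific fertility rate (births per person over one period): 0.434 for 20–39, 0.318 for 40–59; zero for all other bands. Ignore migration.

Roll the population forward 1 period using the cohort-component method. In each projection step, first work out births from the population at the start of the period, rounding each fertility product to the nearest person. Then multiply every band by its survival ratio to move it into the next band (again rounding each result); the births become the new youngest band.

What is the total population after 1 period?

Period 1:
Births: 8000 * 0.434 = 3472  |  25600 * 0.318 = 8141 → 11613
20–39: 13300 * 0.969 = 12888
40–59: 8000 * 0.953 = 7624
60–79: 25600 * 0.93 = 23808
Population now: 0–19=11613, 20–39=12888, 40–59=7624, 60–79=23808
Total after period 1: 11613 + 12888 + 7624 + 23808 = 55933

55933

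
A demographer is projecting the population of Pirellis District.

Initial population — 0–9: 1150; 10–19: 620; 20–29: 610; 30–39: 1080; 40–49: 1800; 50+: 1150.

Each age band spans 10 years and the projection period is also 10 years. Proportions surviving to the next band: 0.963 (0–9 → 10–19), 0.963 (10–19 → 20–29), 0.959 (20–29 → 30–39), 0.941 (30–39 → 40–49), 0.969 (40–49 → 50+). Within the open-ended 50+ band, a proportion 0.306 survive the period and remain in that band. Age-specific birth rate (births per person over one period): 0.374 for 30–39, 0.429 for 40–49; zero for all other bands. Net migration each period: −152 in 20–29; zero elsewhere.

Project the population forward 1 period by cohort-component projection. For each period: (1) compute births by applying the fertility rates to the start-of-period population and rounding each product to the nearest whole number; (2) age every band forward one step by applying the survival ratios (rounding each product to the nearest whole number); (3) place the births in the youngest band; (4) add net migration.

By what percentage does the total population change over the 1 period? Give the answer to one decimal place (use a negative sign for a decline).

[period 1]
Births: 1080 * 0.374 = 404 ; 1800 * 0.429 = 772 → total 1176
10–19: 1150 * 0.963 = 1107
20–29: 620 * 0.963 = 597
30–39: 610 * 0.959 = 585
40–49: 1080 * 0.941 = 1016
50+: 1800 * 0.969 + 1150 * 0.306 = 1744 + 352 = 2096
Net migration: 20–29 − 152 → 445
Population now: 0–9=1176, 10–19=1107, 20–29=445, 30–39=585, 40–49=1016, 50+=2096
Total: 6410 → 6425; change = 15; percentage change = 0.2%

0.2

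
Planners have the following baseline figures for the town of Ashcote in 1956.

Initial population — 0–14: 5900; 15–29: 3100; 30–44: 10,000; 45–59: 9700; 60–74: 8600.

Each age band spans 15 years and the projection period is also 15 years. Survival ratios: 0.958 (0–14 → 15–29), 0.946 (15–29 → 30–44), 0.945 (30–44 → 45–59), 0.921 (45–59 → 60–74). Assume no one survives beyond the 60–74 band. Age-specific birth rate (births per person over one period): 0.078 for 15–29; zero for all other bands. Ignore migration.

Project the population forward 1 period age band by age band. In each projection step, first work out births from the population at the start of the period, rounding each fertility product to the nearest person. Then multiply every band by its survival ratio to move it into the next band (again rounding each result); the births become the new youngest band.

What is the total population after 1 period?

27211

Let group 1 be 0–14 through group 5 = 60–74.
After projecting period 1:
Births: 3100 * 0.078 = 242
Group 2: 5900 * 0.958 = 5652
Group 3: 3100 * 0.946 = 2933
Group 4: 10000 * 0.945 = 9450
Group 5: 9700 * 0.921 = 8934
→ [242, 5652, 2933, 9450, 8934]
Total after period 1: 242 + 5652 + 2933 + 9450 + 8934 = 27211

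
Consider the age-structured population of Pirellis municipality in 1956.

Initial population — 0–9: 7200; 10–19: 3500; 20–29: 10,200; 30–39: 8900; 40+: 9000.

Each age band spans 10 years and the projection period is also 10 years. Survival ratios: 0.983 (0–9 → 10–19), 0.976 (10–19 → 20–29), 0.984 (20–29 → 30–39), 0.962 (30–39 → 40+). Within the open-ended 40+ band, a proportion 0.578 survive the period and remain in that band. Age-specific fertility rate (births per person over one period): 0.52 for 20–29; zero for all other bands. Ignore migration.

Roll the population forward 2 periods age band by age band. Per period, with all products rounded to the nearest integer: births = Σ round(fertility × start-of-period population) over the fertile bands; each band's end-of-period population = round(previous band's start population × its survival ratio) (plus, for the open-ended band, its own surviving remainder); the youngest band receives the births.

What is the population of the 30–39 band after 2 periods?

3361

Period 1:
Births: 10200 * 0.52 = 5304
10–19: 7200 * 0.983 = 7078
20–29: 3500 * 0.976 = 3416
30–39: 10200 * 0.984 = 10037
40+: 8900 * 0.962 + 9000 * 0.578 = 8562 + 5202 = 13764
End of period: [5304, 7078, 3416, 10037, 13764]
Period 2:
Births: 3416 * 0.52 = 1776
10–19: 5304 * 0.983 = 5214
20–29: 7078 * 0.976 = 6908
30–39: 3416 * 0.984 = 3361
40+: 10037 * 0.962 + 13764 * 0.578 = 9656 + 7956 = 17612
End of period: [1776, 5214, 6908, 3361, 17612]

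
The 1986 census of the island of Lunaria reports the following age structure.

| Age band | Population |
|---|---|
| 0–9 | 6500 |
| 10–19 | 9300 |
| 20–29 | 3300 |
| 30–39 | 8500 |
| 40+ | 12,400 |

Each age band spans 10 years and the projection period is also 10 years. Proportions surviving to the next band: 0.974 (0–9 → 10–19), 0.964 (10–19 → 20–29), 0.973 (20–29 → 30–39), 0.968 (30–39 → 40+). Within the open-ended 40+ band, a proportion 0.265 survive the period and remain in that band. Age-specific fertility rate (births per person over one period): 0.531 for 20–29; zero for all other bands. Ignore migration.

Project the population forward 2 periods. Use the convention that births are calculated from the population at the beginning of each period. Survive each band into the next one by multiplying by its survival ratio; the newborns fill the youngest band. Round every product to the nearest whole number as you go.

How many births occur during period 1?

After projecting period 1:
Births: 3300 × 0.531 = 1752
10–19: 6500 × 0.974 = 6331
20–29: 9300 × 0.964 = 8965
30–39: 3300 × 0.973 = 3211
40+: 8500 × 0.968 + 12400 × 0.265 = 8228 + 3286 = 11514
→ [1752, 6331, 8965, 3211, 11514]

1752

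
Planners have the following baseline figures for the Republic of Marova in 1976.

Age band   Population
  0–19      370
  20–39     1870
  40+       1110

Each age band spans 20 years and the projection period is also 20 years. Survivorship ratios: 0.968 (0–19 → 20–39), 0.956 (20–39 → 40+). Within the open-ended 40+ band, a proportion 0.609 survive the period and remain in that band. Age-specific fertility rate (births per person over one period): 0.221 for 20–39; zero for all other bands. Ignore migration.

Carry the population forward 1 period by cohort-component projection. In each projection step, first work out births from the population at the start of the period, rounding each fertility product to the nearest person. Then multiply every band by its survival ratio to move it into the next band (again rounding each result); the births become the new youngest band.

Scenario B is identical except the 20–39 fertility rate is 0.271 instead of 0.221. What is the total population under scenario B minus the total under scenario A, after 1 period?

Call the groups 1 to 3, youngest first.
— Period 1 —
Births: 1870 × 0.221 = 413
Group 2: 370 × 0.968 = 358
Group 3: 1870 × 0.956 + 1110 × 0.609 = 1788 + 676 = 2464
Population now: 0–19=413, 20–39=358, 40+=2464
Scenario A total after 1 period: 3235
Scenario B projection —
— Period 1 —
Births: 1870 × 0.271 = 507
Group 2: 370 × 0.968 = 358
Group 3: 1870 × 0.956 + 1110 × 0.609 = 1788 + 676 = 2464
Population now: 0–19=507, 20–39=358, 40+=2464
Scenario B total after 1 period: 3329
Difference B − A = 3329 − 3235 = 94

94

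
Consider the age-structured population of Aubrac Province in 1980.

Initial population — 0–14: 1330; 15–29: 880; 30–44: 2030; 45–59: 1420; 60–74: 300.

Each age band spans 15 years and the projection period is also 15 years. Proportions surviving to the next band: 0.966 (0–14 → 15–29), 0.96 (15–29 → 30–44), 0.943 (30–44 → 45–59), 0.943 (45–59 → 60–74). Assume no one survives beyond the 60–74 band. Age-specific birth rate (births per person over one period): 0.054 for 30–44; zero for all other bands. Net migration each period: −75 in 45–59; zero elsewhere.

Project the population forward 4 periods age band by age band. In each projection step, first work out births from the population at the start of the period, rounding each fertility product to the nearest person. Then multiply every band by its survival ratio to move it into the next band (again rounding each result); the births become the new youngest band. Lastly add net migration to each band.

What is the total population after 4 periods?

[period 1]
Births: 2030 × 0.054 = 110
15–29: 1330 × 0.966 = 1285
30–44: 880 × 0.96 = 845
45–59: 2030 × 0.943 = 1914
60–74: 1420 × 0.943 = 1339
Net migration: 45–59 − 75 → 1839
Population now: 0–14=110, 15–29=1285, 30–44=845, 45–59=1839, 60–74=1339
[period 2]
Births: 845 × 0.054 = 46
15–29: 110 × 0.966 = 106
30–44: 1285 × 0.96 = 1234
45–59: 845 × 0.943 = 797
60–74: 1839 × 0.943 = 1734
Net migration: 45–59 − 75 → 722
Population now: 0–14=46, 15–29=106, 30–44=1234, 45–59=722, 60–74=1734
[period 3]
Births: 1234 × 0.054 = 67
15–29: 46 × 0.966 = 44
30–44: 106 × 0.96 = 102
45–59: 1234 × 0.943 = 1164
60–74: 722 × 0.943 = 681
Net migration: 45–59 − 75 → 1089
Population now: 0–14=67, 15–29=44, 30–44=102, 45–59=1089, 60–74=681
[period 4]
Births: 102 × 0.054 = 6
15–29: 67 × 0.966 = 65
30–44: 44 × 0.96 = 42
45–59: 102 × 0.943 = 96
60–74: 1089 × 0.943 = 1027
Net migration: 45–59 − 75 → 21
Population now: 0–14=6, 15–29=65, 30–44=42, 45–59=21, 60–74=1027
Total after period 4: 6 + 65 + 42 + 21 + 1027 = 1161

1161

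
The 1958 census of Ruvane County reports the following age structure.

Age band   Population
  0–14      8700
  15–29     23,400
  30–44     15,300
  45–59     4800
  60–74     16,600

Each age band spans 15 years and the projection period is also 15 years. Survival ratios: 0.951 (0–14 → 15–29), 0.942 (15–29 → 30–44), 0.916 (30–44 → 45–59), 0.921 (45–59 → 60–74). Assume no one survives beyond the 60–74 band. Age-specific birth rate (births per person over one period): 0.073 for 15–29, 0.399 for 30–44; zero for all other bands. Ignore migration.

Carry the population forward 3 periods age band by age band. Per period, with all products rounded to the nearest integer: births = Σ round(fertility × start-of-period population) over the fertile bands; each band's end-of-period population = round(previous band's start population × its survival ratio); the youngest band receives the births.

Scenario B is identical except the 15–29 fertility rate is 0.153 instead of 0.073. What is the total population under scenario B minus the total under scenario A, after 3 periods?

Numbering the groups 1..5 from youngest to oldest:
Period 1:
Births: 23400 × 0.073 = 1708, 15300 × 0.399 = 6105 → 7813
Group 2: 8700 × 0.951 = 8274
Group 3: 23400 × 0.942 = 22043
Group 4: 15300 × 0.916 = 14015
Group 5: 4800 × 0.921 = 4421
Giving 7813 / 8274 / 22043 / 14015 / 4421.
Period 2:
Births: 8274 × 0.073 = 604, 22043 × 0.399 = 8795 → 9399
Group 2: 7813 × 0.951 = 7430
Group 3: 8274 × 0.942 = 7794
Group 4: 22043 × 0.916 = 20191
Group 5: 14015 × 0.921 = 12908
Giving 9399 / 7430 / 7794 / 20191 / 12908.
Period 3:
Births: 7430 × 0.073 = 542, 7794 × 0.399 = 3110 → 3652
Group 2: 9399 × 0.951 = 8938
Group 3: 7430 × 0.942 = 6999
Group 4: 7794 × 0.916 = 7139
Group 5: 20191 × 0.921 = 18596
Giving 3652 / 8938 / 6999 / 7139 / 18596.
Scenario A total after 3 periods: 45324
Scenario B projection —
Period 1:
Births: 23400 × 0.153 = 3580, 15300 × 0.399 = 6105 → 9685
Group 2: 8700 × 0.951 = 8274
Group 3: 23400 × 0.942 = 22043
Group 4: 15300 × 0.916 = 14015
Group 5: 4800 × 0.921 = 4421
Giving 9685 / 8274 / 22043 / 14015 / 4421.
Period 2:
Births: 8274 × 0.153 = 1266, 22043 × 0.399 = 8795 → 10061
Group 2: 9685 × 0.951 = 9210
Group 3: 8274 × 0.942 = 7794
Group 4: 22043 × 0.916 = 20191
Group 5: 14015 × 0.921 = 12908
Giving 10061 / 9210 / 7794 / 20191 / 12908.
Period 3:
Births: 9210 × 0.153 = 1409, 7794 × 0.399 = 3110 → 4519
Group 2: 10061 × 0.951 = 9568
Group 3: 9210 × 0.942 = 8676
Group 4: 7794 × 0.916 = 7139
Group 5: 20191 × 0.921 = 18596
Giving 4519 / 9568 / 8676 / 7139 / 18596.
Scenario B total after 3 periods: 48498
Difference B − A = 48498 − 45324 = 3174

3174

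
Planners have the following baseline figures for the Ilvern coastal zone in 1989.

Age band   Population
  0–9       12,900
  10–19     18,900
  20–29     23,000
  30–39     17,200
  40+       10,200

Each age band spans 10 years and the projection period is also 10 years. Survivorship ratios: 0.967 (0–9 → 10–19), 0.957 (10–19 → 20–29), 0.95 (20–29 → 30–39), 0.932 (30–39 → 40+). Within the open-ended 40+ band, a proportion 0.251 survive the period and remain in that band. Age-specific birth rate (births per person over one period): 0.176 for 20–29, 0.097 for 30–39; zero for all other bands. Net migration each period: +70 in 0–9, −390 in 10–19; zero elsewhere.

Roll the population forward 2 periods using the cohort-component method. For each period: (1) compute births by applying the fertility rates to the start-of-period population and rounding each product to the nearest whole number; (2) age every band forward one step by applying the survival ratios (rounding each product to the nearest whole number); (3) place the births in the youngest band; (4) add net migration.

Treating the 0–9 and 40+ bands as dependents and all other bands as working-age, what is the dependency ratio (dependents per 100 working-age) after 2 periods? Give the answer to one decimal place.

After projecting period 1:
Births: 23000 × 0.176 = 4048  |  17200 × 0.097 = 1668 — total 5716
10–19: 12900 × 0.967 = 12474
20–29: 18900 × 0.957 = 18087
30–39: 23000 × 0.95 = 21850
40+: 17200 × 0.932 + 10200 × 0.251 = 16030 + 2560 = 18590
Net migration: 0–9 + 70 → 5786; 10–19 − 390 → 12084
End of period: [5786, 12084, 18087, 21850, 18590]
After projecting period 2:
Births: 18087 × 0.176 = 3183  |  21850 × 0.097 = 2119 — total 5302
10–19: 5786 × 0.967 = 5595
20–29: 12084 × 0.957 = 11564
30–39: 18087 × 0.95 = 17183
40+: 21850 × 0.932 + 18590 × 0.251 = 20364 + 4666 = 25030
Net migration: 0–9 + 70 → 5372; 10–19 − 390 → 5205
End of period: [5372, 5205, 11564, 17183, 25030]
Dependents (band 0–9 + band 40+) = 5372 + 25030 = 30402; working-age = 33952; ratio = 30402/33952 × 100 = 89.5

89.5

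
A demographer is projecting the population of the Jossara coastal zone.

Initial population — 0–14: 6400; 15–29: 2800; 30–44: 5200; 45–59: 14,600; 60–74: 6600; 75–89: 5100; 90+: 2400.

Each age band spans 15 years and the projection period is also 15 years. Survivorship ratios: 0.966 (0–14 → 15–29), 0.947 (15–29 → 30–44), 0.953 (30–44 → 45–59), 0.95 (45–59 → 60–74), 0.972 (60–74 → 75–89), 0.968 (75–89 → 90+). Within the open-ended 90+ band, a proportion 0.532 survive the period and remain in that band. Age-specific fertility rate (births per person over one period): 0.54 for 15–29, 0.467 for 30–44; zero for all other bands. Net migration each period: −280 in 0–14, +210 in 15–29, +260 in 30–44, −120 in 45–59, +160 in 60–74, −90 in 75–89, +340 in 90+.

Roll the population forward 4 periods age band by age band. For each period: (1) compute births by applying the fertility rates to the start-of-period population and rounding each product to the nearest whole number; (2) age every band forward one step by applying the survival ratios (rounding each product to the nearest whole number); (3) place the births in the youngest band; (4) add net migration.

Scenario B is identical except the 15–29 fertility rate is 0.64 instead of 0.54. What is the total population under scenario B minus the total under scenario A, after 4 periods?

— Period 1 —
Births: 2800 * 0.54 = 1512  |  5200 * 0.467 = 2428 → total 3940
15–29: 6400 * 0.966 = 6182
30–44: 2800 * 0.947 = 2652
45–59: 5200 * 0.953 = 4956
60–74: 14600 * 0.95 = 13870
75–89: 6600 * 0.972 = 6415
90+: 5100 * 0.968 + 2400 * 0.532 = 4937 + 1277 = 6214
Net migration: 0–14 − 280 → 3660; 15–29 + 210 → 6392; 30–44 + 260 → 2912; 45–59 − 120 → 4836; 60–74 + 160 → 14030; 75–89 − 90 → 6325; 90+ + 340 → 6554
→ [3660, 6392, 2912, 4836, 14030, 6325, 6554]
— Period 2 —
Births: 6392 * 0.54 = 3452  |  2912 * 0.467 = 1360 → total 4812
15–29: 3660 * 0.966 = 3536
30–44: 6392 * 0.947 = 6053
45–59: 2912 * 0.953 = 2775
60–74: 4836 * 0.95 = 4594
75–89: 14030 * 0.972 = 13637
90+: 6325 * 0.968 + 6554 * 0.532 = 6123 + 3487 = 9610
Net migration: 0–14 − 280 → 4532; 15–29 + 210 → 3746; 30–44 + 260 → 6313; 45–59 − 120 → 2655; 60–74 + 160 → 4754; 75–89 − 90 → 13547; 90+ + 340 → 9950
→ [4532, 3746, 6313, 2655, 4754, 13547, 9950]
— Period 3 —
Births: 3746 * 0.54 = 2023  |  6313 * 0.467 = 2948 → total 4971
15–29: 4532 * 0.966 = 4378
30–44: 3746 * 0.947 = 3547
45–59: 6313 * 0.953 = 6016
60–74: 2655 * 0.95 = 2522
75–89: 4754 * 0.972 = 4621
90+: 13547 * 0.968 + 9950 * 0.532 = 13113 + 5293 = 18406
Net migration: 0–14 − 280 → 4691; 15–29 + 210 → 4588; 30–44 + 260 → 3807; 45–59 − 120 → 5896; 60–74 + 160 → 2682; 75–89 − 90 → 4531; 90+ + 340 → 18746
→ [4691, 4588, 3807, 5896, 2682, 4531, 18746]
— Period 4 —
Births: 4588 * 0.54 = 2478  |  3807 * 0.467 = 1778 → total 4256
15–29: 4691 * 0.966 = 4532
30–44: 4588 * 0.947 = 4345
45–59: 3807 * 0.953 = 3628
60–74: 5896 * 0.95 = 5601
75–89: 2682 * 0.972 = 2607
90+: 4531 * 0.968 + 18746 * 0.532 = 4386 + 9973 = 14359
Net migration: 0–14 − 280 → 3976; 15–29 + 210 → 4742; 30–44 + 260 → 4605; 45–59 − 120 → 3508; 60–74 + 160 → 5761; 75–89 − 90 → 2517; 90+ + 340 → 14699
→ [3976, 4742, 4605, 3508, 5761, 2517, 14699]
Scenario A total after 4 periods: 39808
Scenario B projection —
— Period 1 —
Births: 2800 * 0.64 = 1792  |  5200 * 0.467 = 2428 → total 4220
15–29: 6400 * 0.966 = 6182
30–44: 2800 * 0.947 = 2652
45–59: 5200 * 0.953 = 4956
60–74: 14600 * 0.95 = 13870
75–89: 6600 * 0.972 = 6415
90+: 5100 * 0.968 + 2400 * 0.532 = 4937 + 1277 = 6214
Net migration: 0–14 − 280 → 3940; 15–29 + 210 → 6392; 30–44 + 260 → 2912; 45–59 − 120 → 4836; 60–74 + 160 → 14030; 75–89 − 90 → 6325; 90+ + 340 → 6554
→ [3940, 6392, 2912, 4836, 14030, 6325, 6554]
— Period 2 —
Births: 6392 * 0.64 = 4091  |  2912 * 0.467 = 1360 → total 5451
15–29: 3940 * 0.966 = 3806
30–44: 6392 * 0.947 = 6053
45–59: 2912 * 0.953 = 2775
60–74: 4836 * 0.95 = 4594
75–89: 14030 * 0.972 = 13637
90+: 6325 * 0.968 + 6554 * 0.532 = 6123 + 3487 = 9610
Net migration: 0–14 − 280 → 5171; 15–29 + 210 → 4016; 30–44 + 260 → 6313; 45–59 − 120 → 2655; 60–74 + 160 → 4754; 75–89 − 90 → 13547; 90+ + 340 → 9950
→ [5171, 4016, 6313, 2655, 4754, 13547, 9950]
— Period 3 —
Births: 4016 * 0.64 = 2570  |  6313 * 0.467 = 2948 → total 5518
15–29: 5171 * 0.966 = 4995
30–44: 4016 * 0.947 = 3803
45–59: 6313 * 0.953 = 6016
60–74: 2655 * 0.95 = 2522
75–89: 4754 * 0.972 = 4621
90+: 13547 * 0.968 + 9950 * 0.532 = 13113 + 5293 = 18406
Net migration: 0–14 − 280 → 5238; 15–29 + 210 → 5205; 30–44 + 260 → 4063; 45–59 − 120 → 5896; 60–74 + 160 → 2682; 75–89 − 90 → 4531; 90+ + 340 → 18746
→ [5238, 5205, 4063, 5896, 2682, 4531, 18746]
— Period 4 —
Births: 5205 * 0.64 = 3331  |  4063 * 0.467 = 1897 → total 5228
15–29: 5238 * 0.966 = 5060
30–44: 5205 * 0.947 = 4929
45–59: 4063 * 0.953 = 3872
60–74: 5896 * 0.95 = 5601
75–89: 2682 * 0.972 = 2607
90+: 4531 * 0.968 + 18746 * 0.532 = 4386 + 9973 = 14359
Net migration: 0–14 − 280 → 4948; 15–29 + 210 → 5270; 30–44 + 260 → 5189; 45–59 − 120 → 3752; 60–74 + 160 → 5761; 75–89 − 90 → 2517; 90+ + 340 → 14699
→ [4948, 5270, 5189, 3752, 5761, 2517, 14699]
Scenario B total after 4 periods: 42136
Difference B − A = 42136 − 39808 = 2328

2328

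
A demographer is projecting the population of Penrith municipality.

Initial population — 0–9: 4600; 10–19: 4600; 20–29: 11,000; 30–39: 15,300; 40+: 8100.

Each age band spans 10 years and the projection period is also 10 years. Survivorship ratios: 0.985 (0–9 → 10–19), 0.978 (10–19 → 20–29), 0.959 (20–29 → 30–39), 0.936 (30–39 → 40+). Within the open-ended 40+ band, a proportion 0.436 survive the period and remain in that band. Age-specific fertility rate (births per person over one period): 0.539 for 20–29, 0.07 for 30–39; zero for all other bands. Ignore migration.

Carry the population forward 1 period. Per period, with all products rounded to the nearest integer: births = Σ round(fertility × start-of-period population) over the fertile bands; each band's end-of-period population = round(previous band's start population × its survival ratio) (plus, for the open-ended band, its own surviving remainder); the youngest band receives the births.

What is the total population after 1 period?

Period 1:
Births: 11000 * 0.539 = 5929 ; 15300 * 0.07 = 1071 — total 7000
10–19: 4600 * 0.985 = 4531
20–29: 4600 * 0.978 = 4499
30–39: 11000 * 0.959 = 10549
40+: 15300 * 0.936 + 8100 * 0.436 = 14321 + 3532 = 17853
Population now: 0–9=7000, 10–19=4531, 20–29=4499, 30–39=10549, 40+=17853
Total after period 1: 7000 + 4531 + 4499 + 10549 + 17853 = 44432

44432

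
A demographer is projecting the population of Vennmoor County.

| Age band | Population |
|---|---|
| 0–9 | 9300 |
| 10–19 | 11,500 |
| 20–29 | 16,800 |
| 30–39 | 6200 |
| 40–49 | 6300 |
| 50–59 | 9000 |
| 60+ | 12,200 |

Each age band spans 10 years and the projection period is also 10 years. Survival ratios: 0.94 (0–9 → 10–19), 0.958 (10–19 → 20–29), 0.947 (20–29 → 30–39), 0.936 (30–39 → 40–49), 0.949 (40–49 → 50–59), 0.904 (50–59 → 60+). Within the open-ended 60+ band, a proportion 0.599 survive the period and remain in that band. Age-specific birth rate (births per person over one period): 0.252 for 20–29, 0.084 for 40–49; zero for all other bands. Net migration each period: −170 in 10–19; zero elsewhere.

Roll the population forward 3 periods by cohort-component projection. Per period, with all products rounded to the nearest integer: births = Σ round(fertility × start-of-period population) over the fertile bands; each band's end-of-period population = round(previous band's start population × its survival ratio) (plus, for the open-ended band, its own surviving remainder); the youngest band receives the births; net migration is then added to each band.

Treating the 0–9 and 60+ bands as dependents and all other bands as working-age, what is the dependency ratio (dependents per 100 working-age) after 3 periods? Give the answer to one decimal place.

44.1

Period 1:
Births: 16800 * 0.252 = 4234 ; 6300 * 0.084 = 529 → 4763
10–19: 9300 * 0.94 = 8742
20–29: 11500 * 0.958 = 11017
30–39: 16800 * 0.947 = 15910
40–49: 6200 * 0.936 = 5803
50–59: 6300 * 0.949 = 5979
60+: 9000 * 0.904 + 12200 * 0.599 = 8136 + 7308 = 15444
Net migration: 10–19 − 170 → 8572
Population now: 0–9=4763, 10–19=8572, 20–29=11017, 30–39=15910, 40–49=5803, 50–59=5979, 60+=15444
Period 2:
Births: 11017 * 0.252 = 2776 ; 5803 * 0.084 = 487 → 3263
10–19: 4763 * 0.94 = 4477
20–29: 8572 * 0.958 = 8212
30–39: 11017 * 0.947 = 10433
40–49: 15910 * 0.936 = 14892
50–59: 5803 * 0.949 = 5507
60+: 5979 * 0.904 + 15444 * 0.599 = 5405 + 9251 = 14656
Net migration: 10–19 − 170 → 4307
Population now: 0–9=3263, 10–19=4307, 20–29=8212, 30–39=10433, 40–49=14892, 50–59=5507, 60+=14656
Period 3:
Births: 8212 * 0.252 = 2069 ; 14892 * 0.084 = 1251 → 3320
10–19: 3263 * 0.94 = 3067
20–29: 4307 * 0.958 = 4126
30–39: 8212 * 0.947 = 7777
40–49: 10433 * 0.936 = 9765
50–59: 14892 * 0.949 = 14133
60+: 5507 * 0.904 + 14656 * 0.599 = 4978 + 8779 = 13757
Net migration: 10–19 − 170 → 2897
Population now: 0–9=3320, 10–19=2897, 20–29=4126, 30–39=7777, 40–49=9765, 50–59=14133, 60+=13757
Dependents (band 0–9 + band 60+) = 3320 + 13757 = 17077; working-age = 38698; ratio = 17077/38698 × 100 = 44.1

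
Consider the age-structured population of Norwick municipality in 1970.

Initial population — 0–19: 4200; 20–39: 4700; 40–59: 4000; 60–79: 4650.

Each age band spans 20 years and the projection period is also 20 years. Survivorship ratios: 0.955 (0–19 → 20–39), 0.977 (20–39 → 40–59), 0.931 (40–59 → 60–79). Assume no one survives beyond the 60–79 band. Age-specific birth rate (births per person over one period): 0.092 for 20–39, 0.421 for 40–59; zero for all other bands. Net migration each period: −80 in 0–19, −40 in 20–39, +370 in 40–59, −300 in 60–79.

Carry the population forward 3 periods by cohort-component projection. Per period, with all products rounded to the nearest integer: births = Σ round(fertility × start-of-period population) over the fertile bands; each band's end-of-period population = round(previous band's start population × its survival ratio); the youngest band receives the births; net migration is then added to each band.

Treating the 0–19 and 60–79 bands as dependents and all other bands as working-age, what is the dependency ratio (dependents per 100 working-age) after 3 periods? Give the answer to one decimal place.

124.3

Period 1:
Births: 4700 × 0.092 = 432, 4000 × 0.421 = 1684 → total 2116
20–39: 4200 × 0.955 = 4011
40–59: 4700 × 0.977 = 4592
60–79: 4000 × 0.931 = 3724
Net migration: 0–19 − 80 → 2036; 20–39 − 40 → 3971; 40–59 + 370 → 4962; 60–79 − 300 → 3424
End of period: [2036, 3971, 4962, 3424]
Period 2:
Births: 3971 × 0.092 = 365, 4962 × 0.421 = 2089 → total 2454
20–39: 2036 × 0.955 = 1944
40–59: 3971 × 0.977 = 3880
60–79: 4962 × 0.931 = 4620
Net migration: 0–19 − 80 → 2374; 20–39 − 40 → 1904; 40–59 + 370 → 4250; 60–79 − 300 → 4320
End of period: [2374, 1904, 4250, 4320]
Period 3:
Births: 1904 × 0.092 = 175, 4250 × 0.421 = 1789 → total 1964
20–39: 2374 × 0.955 = 2267
40–59: 1904 × 0.977 = 1860
60–79: 4250 × 0.931 = 3957
Net migration: 0–19 − 80 → 1884; 20–39 − 40 → 2227; 40–59 + 370 → 2230; 60–79 − 300 → 3657
End of period: [1884, 2227, 2230, 3657]
Dependents (band 0–19 + band 60–79) = 1884 + 3657 = 5541; working-age = 4457; ratio = 5541/4457 × 100 = 124.3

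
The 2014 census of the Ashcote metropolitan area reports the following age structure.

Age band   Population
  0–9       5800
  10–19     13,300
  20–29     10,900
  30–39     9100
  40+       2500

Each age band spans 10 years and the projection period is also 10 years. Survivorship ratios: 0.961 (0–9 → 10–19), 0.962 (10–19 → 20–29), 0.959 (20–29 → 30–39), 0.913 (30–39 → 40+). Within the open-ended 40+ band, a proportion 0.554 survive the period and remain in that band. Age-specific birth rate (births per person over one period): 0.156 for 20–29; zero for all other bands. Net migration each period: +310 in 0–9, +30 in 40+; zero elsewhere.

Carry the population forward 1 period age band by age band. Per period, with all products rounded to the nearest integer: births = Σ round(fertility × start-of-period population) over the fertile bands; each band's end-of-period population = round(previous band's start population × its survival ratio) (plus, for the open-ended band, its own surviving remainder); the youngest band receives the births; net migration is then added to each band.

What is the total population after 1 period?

40555

Numbering the groups 1..5 from youngest to oldest:
Period 1:
Births: 10900 × 0.156 = 1700
Group 2: 5800 × 0.961 = 5574
Group 3: 13300 × 0.962 = 12795
Group 4: 10900 × 0.959 = 10453
Group 5: 9100 × 0.913 + 2500 × 0.554 = 8308 + 1385 = 9693
Net migration: Group 1 + 310 → 2010; Group 5 + 30 → 9723
Population now: 0–9=2010, 10–19=5574, 20–29=12795, 30–39=10453, 40+=9723
Total after period 1: 2010 + 5574 + 12795 + 10453 + 9723 = 40555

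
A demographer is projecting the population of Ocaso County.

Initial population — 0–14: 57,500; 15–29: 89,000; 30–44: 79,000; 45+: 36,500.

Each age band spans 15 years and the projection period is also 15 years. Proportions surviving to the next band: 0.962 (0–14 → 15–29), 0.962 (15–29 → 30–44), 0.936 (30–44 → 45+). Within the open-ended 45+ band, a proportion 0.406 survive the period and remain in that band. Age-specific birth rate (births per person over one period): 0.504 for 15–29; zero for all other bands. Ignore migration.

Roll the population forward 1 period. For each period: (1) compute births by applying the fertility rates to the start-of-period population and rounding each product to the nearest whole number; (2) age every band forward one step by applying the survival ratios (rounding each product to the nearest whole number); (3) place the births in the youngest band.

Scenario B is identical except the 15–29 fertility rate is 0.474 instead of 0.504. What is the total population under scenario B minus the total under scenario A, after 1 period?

Let group 1 be 0–14 through group 4 = 45+.
Period 1.
Births: 89000 * 0.504 = 44856
Group 2: 57500 * 0.962 = 55315
Group 3: 89000 * 0.962 = 85618
Group 4: 79000 * 0.936 + 36500 * 0.406 = 73944 + 14819 = 88763
→ [44856, 55315, 85618, 88763]
Scenario A total after 1 period: 274552
Scenario B projection —
Period 1.
Births: 89000 * 0.474 = 42186
Group 2: 57500 * 0.962 = 55315
Group 3: 89000 * 0.962 = 85618
Group 4: 79000 * 0.936 + 36500 * 0.406 = 73944 + 14819 = 88763
→ [42186, 55315, 85618, 88763]
Scenario B total after 1 period: 271882
Difference B − A = 271882 − 274552 = -2670

-2670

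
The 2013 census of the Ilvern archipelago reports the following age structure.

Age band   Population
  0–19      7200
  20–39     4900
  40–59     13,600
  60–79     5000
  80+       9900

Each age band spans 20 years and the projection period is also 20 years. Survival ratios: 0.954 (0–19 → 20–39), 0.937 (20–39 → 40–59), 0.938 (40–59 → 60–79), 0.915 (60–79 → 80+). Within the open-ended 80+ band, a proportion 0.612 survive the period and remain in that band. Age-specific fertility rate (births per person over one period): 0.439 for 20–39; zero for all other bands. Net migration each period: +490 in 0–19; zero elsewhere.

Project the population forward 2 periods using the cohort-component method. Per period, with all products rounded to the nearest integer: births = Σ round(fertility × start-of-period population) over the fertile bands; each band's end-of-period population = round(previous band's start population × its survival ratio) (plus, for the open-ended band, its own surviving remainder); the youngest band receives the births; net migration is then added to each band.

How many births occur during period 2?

3015

Call the groups 1 to 5, youngest first.
Period 1.
Births: 4900 × 0.439 = 2151
Group 2: 7200 × 0.954 = 6869
Group 3: 4900 × 0.937 = 4591
Group 4: 13600 × 0.938 = 12757
Group 5: 5000 × 0.915 + 9900 × 0.612 = 4575 + 6059 = 10634
Net migration: Group 1 + 490 → 2641
→ [2641, 6869, 4591, 12757, 10634]
Period 2.
Births: 6869 × 0.439 = 3015
Group 2: 2641 × 0.954 = 2520
Group 3: 6869 × 0.937 = 6436
Group 4: 4591 × 0.938 = 4306
Group 5: 12757 × 0.915 + 10634 × 0.612 = 11673 + 6508 = 18181
Net migration: Group 1 + 490 → 3505
→ [3505, 2520, 6436, 4306, 18181]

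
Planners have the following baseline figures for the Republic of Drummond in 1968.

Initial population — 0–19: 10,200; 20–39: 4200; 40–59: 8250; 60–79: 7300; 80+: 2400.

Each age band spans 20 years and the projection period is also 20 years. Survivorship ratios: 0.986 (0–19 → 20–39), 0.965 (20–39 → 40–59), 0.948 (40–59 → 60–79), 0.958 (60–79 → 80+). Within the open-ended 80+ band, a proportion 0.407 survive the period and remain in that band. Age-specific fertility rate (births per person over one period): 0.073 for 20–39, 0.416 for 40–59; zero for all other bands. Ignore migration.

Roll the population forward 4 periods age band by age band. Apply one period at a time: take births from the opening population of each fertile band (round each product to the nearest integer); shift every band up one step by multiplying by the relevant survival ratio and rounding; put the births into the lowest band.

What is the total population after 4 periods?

23666

Period 1.
Births: 4200 × 0.073 = 307, 8250 × 0.416 = 3432 ⇒ total 3739
20–39: 10200 × 0.986 = 10057
40–59: 4200 × 0.965 = 4053
60–79: 8250 × 0.948 = 7821
80+: 7300 × 0.958 + 2400 × 0.407 = 6993 + 977 = 7970
→ [3739, 10057, 4053, 7821, 7970]
Period 2.
Births: 10057 × 0.073 = 734, 4053 × 0.416 = 1686 ⇒ total 2420
20–39: 3739 × 0.986 = 3687
40–59: 10057 × 0.965 = 9705
60–79: 4053 × 0.948 = 3842
80+: 7821 × 0.958 + 7970 × 0.407 = 7493 + 3244 = 10737
→ [2420, 3687, 9705, 3842, 10737]
Period 3.
Births: 3687 × 0.073 = 269, 9705 × 0.416 = 4037 ⇒ total 4306
20–39: 2420 × 0.986 = 2386
40–59: 3687 × 0.965 = 3558
60–79: 9705 × 0.948 = 9200
80+: 3842 × 0.958 + 10737 × 0.407 = 3681 + 4370 = 8051
→ [4306, 2386, 3558, 9200, 8051]
Period 4.
Births: 2386 × 0.073 = 174, 3558 × 0.416 = 1480 ⇒ total 1654
20–39: 4306 × 0.986 = 4246
40–59: 2386 × 0.965 = 2302
60–79: 3558 × 0.948 = 3373
80+: 9200 × 0.958 + 8051 × 0.407 = 8814 + 3277 = 12091
→ [1654, 4246, 2302, 3373, 12091]
Total after period 4: 1654 + 4246 + 2302 + 3373 + 12091 = 23666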